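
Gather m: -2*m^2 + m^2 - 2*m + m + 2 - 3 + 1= -m^2 - m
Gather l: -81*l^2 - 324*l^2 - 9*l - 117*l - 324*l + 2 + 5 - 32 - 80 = -405*l^2 - 450*l - 105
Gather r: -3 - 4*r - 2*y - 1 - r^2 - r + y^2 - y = -r^2 - 5*r + y^2 - 3*y - 4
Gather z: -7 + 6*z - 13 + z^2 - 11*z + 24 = z^2 - 5*z + 4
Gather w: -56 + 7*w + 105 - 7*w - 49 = 0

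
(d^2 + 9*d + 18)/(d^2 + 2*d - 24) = (d + 3)/(d - 4)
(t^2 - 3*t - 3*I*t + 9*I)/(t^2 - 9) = (t - 3*I)/(t + 3)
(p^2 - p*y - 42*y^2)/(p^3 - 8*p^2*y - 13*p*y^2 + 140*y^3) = (-p - 6*y)/(-p^2 + p*y + 20*y^2)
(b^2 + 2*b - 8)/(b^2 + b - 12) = (b - 2)/(b - 3)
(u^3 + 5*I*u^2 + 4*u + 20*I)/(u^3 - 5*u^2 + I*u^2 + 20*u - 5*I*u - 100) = (u^2 + 4)/(u^2 - u*(5 + 4*I) + 20*I)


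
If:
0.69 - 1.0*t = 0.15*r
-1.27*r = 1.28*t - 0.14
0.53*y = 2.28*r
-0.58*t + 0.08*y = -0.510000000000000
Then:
No Solution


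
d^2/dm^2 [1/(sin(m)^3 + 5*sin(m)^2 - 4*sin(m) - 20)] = (-9*sin(m)^6 - 55*sin(m)^5 - 80*sin(m)^4 - 40*sin(m)^3 - 290*sin(m)^2 + 80*sin(m) + 232)/(sin(m)^3 + 5*sin(m)^2 - 4*sin(m) - 20)^3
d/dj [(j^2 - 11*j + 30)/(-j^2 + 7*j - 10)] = -4/(j^2 - 4*j + 4)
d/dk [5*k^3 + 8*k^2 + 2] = k*(15*k + 16)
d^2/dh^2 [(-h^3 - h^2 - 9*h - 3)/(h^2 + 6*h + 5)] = 4*(-17*h^3 - 42*h^2 + 3*h + 76)/(h^6 + 18*h^5 + 123*h^4 + 396*h^3 + 615*h^2 + 450*h + 125)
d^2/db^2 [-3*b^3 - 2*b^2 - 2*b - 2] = -18*b - 4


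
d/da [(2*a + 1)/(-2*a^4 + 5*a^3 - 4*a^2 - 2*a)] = (12*a^4 - 12*a^3 - 7*a^2 + 8*a + 2)/(a^2*(4*a^6 - 20*a^5 + 41*a^4 - 32*a^3 - 4*a^2 + 16*a + 4))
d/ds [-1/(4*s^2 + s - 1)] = (8*s + 1)/(4*s^2 + s - 1)^2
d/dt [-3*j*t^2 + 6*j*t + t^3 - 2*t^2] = -6*j*t + 6*j + 3*t^2 - 4*t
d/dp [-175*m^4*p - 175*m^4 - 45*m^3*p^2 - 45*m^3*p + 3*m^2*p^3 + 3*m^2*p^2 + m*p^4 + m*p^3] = m*(-175*m^3 - 90*m^2*p - 45*m^2 + 9*m*p^2 + 6*m*p + 4*p^3 + 3*p^2)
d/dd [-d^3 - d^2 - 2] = d*(-3*d - 2)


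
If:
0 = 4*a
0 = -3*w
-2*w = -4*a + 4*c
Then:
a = 0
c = 0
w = 0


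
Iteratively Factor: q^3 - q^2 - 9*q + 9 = (q + 3)*(q^2 - 4*q + 3) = (q - 3)*(q + 3)*(q - 1)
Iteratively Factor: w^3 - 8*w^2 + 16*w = (w - 4)*(w^2 - 4*w) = w*(w - 4)*(w - 4)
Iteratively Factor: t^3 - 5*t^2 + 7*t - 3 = (t - 1)*(t^2 - 4*t + 3) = (t - 3)*(t - 1)*(t - 1)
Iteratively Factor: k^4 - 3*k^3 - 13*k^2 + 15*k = (k)*(k^3 - 3*k^2 - 13*k + 15) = k*(k - 5)*(k^2 + 2*k - 3) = k*(k - 5)*(k - 1)*(k + 3)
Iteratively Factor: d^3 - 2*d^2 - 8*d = (d - 4)*(d^2 + 2*d) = (d - 4)*(d + 2)*(d)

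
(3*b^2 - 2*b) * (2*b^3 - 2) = 6*b^5 - 4*b^4 - 6*b^2 + 4*b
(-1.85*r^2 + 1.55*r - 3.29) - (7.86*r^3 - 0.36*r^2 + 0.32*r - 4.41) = -7.86*r^3 - 1.49*r^2 + 1.23*r + 1.12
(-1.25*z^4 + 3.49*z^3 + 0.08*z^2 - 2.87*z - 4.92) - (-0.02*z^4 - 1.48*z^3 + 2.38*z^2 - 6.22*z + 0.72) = -1.23*z^4 + 4.97*z^3 - 2.3*z^2 + 3.35*z - 5.64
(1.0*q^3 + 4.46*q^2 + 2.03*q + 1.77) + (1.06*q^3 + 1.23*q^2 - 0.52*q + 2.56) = 2.06*q^3 + 5.69*q^2 + 1.51*q + 4.33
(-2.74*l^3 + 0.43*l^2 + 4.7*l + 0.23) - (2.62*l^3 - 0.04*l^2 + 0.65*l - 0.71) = -5.36*l^3 + 0.47*l^2 + 4.05*l + 0.94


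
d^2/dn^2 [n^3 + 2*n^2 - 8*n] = 6*n + 4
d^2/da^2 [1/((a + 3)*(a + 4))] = 2*((a + 3)^2 + (a + 3)*(a + 4) + (a + 4)^2)/((a + 3)^3*(a + 4)^3)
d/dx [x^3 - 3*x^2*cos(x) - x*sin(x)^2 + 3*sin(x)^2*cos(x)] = 3*x^2*sin(x) + 3*x^2 - x*sin(2*x) - 6*x*cos(x) - 3*sin(x)/4 + 9*sin(3*x)/4 + cos(2*x)/2 - 1/2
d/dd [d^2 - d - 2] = 2*d - 1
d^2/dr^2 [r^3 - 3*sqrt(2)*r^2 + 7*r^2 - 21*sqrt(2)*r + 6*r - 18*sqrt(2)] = 6*r - 6*sqrt(2) + 14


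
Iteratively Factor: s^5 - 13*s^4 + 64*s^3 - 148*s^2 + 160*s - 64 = (s - 4)*(s^4 - 9*s^3 + 28*s^2 - 36*s + 16) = (s - 4)^2*(s^3 - 5*s^2 + 8*s - 4) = (s - 4)^2*(s - 2)*(s^2 - 3*s + 2) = (s - 4)^2*(s - 2)*(s - 1)*(s - 2)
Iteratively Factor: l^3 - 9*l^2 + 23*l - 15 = (l - 5)*(l^2 - 4*l + 3) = (l - 5)*(l - 3)*(l - 1)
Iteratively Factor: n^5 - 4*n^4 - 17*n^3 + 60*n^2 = (n - 3)*(n^4 - n^3 - 20*n^2) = n*(n - 3)*(n^3 - n^2 - 20*n) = n^2*(n - 3)*(n^2 - n - 20) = n^2*(n - 3)*(n + 4)*(n - 5)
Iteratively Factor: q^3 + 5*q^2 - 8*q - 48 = (q + 4)*(q^2 + q - 12) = (q - 3)*(q + 4)*(q + 4)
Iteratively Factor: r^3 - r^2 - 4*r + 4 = (r - 1)*(r^2 - 4) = (r - 1)*(r + 2)*(r - 2)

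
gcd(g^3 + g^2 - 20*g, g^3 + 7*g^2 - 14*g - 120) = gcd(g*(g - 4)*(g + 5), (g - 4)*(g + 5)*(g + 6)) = g^2 + g - 20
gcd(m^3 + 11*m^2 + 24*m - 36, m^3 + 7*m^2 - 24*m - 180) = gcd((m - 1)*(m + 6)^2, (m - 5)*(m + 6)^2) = m^2 + 12*m + 36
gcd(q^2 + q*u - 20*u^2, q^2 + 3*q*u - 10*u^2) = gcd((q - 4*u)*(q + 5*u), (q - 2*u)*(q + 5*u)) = q + 5*u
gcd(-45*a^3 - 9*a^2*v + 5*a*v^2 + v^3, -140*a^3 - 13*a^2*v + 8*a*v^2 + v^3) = 5*a + v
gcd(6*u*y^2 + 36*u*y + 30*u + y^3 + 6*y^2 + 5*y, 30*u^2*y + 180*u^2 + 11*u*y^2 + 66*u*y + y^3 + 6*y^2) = 6*u + y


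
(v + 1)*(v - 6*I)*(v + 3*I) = v^3 + v^2 - 3*I*v^2 + 18*v - 3*I*v + 18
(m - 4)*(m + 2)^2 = m^3 - 12*m - 16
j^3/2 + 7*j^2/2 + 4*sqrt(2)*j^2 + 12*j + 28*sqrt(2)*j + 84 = (j/2 + sqrt(2))*(j + 7)*(j + 6*sqrt(2))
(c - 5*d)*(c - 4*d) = c^2 - 9*c*d + 20*d^2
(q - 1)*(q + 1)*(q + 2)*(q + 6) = q^4 + 8*q^3 + 11*q^2 - 8*q - 12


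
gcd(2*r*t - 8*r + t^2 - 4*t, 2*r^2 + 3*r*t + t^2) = 2*r + t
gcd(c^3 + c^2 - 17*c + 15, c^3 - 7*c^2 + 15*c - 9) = c^2 - 4*c + 3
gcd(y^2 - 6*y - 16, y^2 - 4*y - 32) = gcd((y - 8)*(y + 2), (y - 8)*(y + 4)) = y - 8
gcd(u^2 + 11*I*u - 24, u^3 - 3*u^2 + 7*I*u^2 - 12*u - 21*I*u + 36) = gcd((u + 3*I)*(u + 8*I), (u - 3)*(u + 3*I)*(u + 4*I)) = u + 3*I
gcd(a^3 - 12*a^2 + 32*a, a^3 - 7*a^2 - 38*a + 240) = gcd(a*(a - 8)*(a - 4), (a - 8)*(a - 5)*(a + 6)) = a - 8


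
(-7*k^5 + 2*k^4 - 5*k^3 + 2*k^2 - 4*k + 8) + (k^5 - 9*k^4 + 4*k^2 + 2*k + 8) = -6*k^5 - 7*k^4 - 5*k^3 + 6*k^2 - 2*k + 16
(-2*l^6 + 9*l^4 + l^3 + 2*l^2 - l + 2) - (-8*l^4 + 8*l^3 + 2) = -2*l^6 + 17*l^4 - 7*l^3 + 2*l^2 - l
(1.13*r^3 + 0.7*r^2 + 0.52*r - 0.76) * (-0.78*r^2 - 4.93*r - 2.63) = -0.8814*r^5 - 6.1169*r^4 - 6.8285*r^3 - 3.8118*r^2 + 2.3792*r + 1.9988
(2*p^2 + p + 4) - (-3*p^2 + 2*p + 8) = 5*p^2 - p - 4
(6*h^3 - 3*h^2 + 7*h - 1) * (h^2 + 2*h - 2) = 6*h^5 + 9*h^4 - 11*h^3 + 19*h^2 - 16*h + 2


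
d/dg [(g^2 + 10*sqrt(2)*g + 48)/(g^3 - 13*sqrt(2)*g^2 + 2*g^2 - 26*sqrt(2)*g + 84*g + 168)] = (2*(g + 5*sqrt(2))*(g^3 - 13*sqrt(2)*g^2 + 2*g^2 - 26*sqrt(2)*g + 84*g + 168) - (g^2 + 10*sqrt(2)*g + 48)*(3*g^2 - 26*sqrt(2)*g + 4*g - 26*sqrt(2) + 84))/(g^3 - 13*sqrt(2)*g^2 + 2*g^2 - 26*sqrt(2)*g + 84*g + 168)^2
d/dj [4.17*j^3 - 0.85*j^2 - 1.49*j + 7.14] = 12.51*j^2 - 1.7*j - 1.49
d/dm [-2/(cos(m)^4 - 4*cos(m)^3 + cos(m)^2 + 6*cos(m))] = 4*(-2*cos(m)^3 + 6*cos(m)^2 - cos(m) - 3)*sin(m)/((cos(m)^3 - 4*cos(m)^2 + cos(m) + 6)^2*cos(m)^2)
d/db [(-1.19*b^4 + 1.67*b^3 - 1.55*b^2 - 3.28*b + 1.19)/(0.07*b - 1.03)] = (-0.2499*b^4 + 5.1366*b^3 - 5.2688*b^2 + 3.193*b + 3.2951)/(0.0049*b^2 - 0.1442*b + 1.0609)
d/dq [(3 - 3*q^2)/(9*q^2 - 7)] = -12*q/(9*q^2 - 7)^2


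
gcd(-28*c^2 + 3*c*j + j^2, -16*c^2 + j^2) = 4*c - j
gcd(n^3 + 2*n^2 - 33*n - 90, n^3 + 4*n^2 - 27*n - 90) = n + 3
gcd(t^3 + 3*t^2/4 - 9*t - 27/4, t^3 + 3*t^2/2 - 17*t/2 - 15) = t - 3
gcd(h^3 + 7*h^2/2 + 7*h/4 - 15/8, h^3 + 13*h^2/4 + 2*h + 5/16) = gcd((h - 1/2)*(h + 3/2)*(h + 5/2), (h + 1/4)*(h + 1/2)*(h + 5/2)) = h + 5/2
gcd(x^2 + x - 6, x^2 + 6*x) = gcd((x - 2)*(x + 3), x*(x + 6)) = 1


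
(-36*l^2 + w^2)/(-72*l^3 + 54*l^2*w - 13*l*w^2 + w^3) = (6*l + w)/(12*l^2 - 7*l*w + w^2)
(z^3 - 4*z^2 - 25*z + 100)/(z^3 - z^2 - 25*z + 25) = (z - 4)/(z - 1)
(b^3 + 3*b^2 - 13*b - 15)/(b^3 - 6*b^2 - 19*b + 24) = (b^3 + 3*b^2 - 13*b - 15)/(b^3 - 6*b^2 - 19*b + 24)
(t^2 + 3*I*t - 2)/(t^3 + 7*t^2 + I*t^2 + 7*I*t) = (t + 2*I)/(t*(t + 7))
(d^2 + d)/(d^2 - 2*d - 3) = d/(d - 3)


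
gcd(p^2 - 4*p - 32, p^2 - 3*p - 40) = p - 8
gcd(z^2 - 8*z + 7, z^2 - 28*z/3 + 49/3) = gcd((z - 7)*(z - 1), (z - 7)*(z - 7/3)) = z - 7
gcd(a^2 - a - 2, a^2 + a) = a + 1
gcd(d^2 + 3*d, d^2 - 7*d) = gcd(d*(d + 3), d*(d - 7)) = d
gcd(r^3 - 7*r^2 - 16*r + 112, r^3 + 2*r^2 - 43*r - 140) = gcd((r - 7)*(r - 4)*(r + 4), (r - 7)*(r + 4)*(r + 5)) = r^2 - 3*r - 28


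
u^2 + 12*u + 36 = (u + 6)^2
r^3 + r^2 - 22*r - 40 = (r - 5)*(r + 2)*(r + 4)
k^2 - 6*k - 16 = (k - 8)*(k + 2)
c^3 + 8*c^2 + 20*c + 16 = (c + 2)^2*(c + 4)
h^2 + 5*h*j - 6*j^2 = (h - j)*(h + 6*j)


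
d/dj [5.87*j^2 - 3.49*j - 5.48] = 11.74*j - 3.49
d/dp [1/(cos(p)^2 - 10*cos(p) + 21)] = 2*(cos(p) - 5)*sin(p)/(cos(p)^2 - 10*cos(p) + 21)^2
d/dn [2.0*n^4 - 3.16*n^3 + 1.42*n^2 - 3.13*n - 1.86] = 8.0*n^3 - 9.48*n^2 + 2.84*n - 3.13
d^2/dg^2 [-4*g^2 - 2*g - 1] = -8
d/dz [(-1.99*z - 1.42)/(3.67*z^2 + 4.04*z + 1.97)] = (7.3033*z^2 + 10.4228*z + 1.8165)/(13.4689*z^4 + 29.6536*z^3 + 30.7814*z^2 + 15.9176*z + 3.8809)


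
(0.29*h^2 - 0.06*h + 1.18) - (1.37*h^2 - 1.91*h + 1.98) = -1.08*h^2 + 1.85*h - 0.8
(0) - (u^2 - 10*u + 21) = -u^2 + 10*u - 21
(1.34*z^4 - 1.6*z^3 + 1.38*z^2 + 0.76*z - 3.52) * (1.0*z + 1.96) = 1.34*z^5 + 1.0264*z^4 - 1.756*z^3 + 3.4648*z^2 - 2.0304*z - 6.8992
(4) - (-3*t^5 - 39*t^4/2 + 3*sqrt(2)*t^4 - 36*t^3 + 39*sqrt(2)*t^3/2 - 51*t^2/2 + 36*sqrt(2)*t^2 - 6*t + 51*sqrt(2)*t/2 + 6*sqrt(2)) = 3*t^5 - 3*sqrt(2)*t^4 + 39*t^4/2 - 39*sqrt(2)*t^3/2 + 36*t^3 - 36*sqrt(2)*t^2 + 51*t^2/2 - 51*sqrt(2)*t/2 + 6*t - 6*sqrt(2) + 4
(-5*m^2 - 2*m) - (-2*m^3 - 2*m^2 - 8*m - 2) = 2*m^3 - 3*m^2 + 6*m + 2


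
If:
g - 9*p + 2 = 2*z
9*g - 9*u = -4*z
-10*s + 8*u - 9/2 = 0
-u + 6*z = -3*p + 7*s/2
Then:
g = 41*z/39 + 269/416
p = 367/1248 - 37*z/351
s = 140*z/117 + 7/104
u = 175*z/117 + 269/416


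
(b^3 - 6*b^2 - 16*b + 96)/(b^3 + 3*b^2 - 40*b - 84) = (b^2 - 16)/(b^2 + 9*b + 14)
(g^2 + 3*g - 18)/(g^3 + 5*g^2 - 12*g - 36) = 1/(g + 2)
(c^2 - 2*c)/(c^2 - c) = (c - 2)/(c - 1)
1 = 1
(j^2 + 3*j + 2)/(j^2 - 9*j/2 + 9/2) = 2*(j^2 + 3*j + 2)/(2*j^2 - 9*j + 9)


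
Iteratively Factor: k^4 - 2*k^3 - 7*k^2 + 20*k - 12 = (k - 1)*(k^3 - k^2 - 8*k + 12) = (k - 2)*(k - 1)*(k^2 + k - 6) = (k - 2)^2*(k - 1)*(k + 3)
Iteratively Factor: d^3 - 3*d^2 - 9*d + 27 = (d + 3)*(d^2 - 6*d + 9) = (d - 3)*(d + 3)*(d - 3)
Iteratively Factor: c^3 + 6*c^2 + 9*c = (c + 3)*(c^2 + 3*c) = c*(c + 3)*(c + 3)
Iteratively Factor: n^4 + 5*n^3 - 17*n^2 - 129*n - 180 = (n + 3)*(n^3 + 2*n^2 - 23*n - 60) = (n + 3)^2*(n^2 - n - 20) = (n + 3)^2*(n + 4)*(n - 5)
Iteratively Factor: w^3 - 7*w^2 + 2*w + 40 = (w - 5)*(w^2 - 2*w - 8) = (w - 5)*(w + 2)*(w - 4)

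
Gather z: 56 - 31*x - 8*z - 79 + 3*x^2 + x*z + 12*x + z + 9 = 3*x^2 - 19*x + z*(x - 7) - 14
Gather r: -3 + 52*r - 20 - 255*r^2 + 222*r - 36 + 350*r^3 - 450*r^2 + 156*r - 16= 350*r^3 - 705*r^2 + 430*r - 75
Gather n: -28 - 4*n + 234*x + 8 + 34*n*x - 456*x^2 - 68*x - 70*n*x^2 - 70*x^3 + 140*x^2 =n*(-70*x^2 + 34*x - 4) - 70*x^3 - 316*x^2 + 166*x - 20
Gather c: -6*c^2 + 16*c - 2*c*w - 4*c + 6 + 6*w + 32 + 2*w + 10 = -6*c^2 + c*(12 - 2*w) + 8*w + 48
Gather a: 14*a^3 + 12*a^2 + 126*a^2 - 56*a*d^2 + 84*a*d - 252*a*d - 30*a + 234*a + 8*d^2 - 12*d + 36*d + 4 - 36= 14*a^3 + 138*a^2 + a*(-56*d^2 - 168*d + 204) + 8*d^2 + 24*d - 32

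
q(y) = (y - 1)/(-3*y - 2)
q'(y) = 1/(-3*y - 2) + 3*(y - 1)/(-3*y - 2)^2 = -5/(3*y + 2)^2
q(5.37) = -0.24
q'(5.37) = -0.02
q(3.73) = -0.21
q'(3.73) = -0.03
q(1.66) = -0.09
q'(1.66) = -0.10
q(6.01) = -0.25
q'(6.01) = -0.01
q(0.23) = 0.29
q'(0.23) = -0.69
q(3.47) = -0.20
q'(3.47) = -0.03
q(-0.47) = 2.49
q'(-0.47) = -14.36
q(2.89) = -0.18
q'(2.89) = -0.04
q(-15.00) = -0.37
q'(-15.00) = 0.00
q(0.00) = 0.50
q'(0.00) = -1.25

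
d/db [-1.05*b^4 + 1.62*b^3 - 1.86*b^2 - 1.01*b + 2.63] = -4.2*b^3 + 4.86*b^2 - 3.72*b - 1.01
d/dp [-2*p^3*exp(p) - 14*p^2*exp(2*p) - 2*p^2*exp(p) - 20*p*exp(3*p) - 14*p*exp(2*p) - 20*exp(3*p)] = 2*(-p^3 - 14*p^2*exp(p) - 4*p^2 - 30*p*exp(2*p) - 28*p*exp(p) - 2*p - 40*exp(2*p) - 7*exp(p))*exp(p)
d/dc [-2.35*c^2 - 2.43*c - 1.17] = -4.7*c - 2.43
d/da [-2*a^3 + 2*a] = 2 - 6*a^2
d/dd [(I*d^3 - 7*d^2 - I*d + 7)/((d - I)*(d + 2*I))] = (I*d^4 - 2*d^3 - 42*d - 9*I)/(d^4 + 2*I*d^3 + 3*d^2 + 4*I*d + 4)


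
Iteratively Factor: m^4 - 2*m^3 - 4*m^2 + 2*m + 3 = (m + 1)*(m^3 - 3*m^2 - m + 3) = (m - 1)*(m + 1)*(m^2 - 2*m - 3) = (m - 3)*(m - 1)*(m + 1)*(m + 1)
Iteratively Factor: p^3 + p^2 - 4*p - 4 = (p + 1)*(p^2 - 4) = (p - 2)*(p + 1)*(p + 2)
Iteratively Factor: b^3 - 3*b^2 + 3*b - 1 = (b - 1)*(b^2 - 2*b + 1) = (b - 1)^2*(b - 1)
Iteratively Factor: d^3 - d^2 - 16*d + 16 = (d - 1)*(d^2 - 16) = (d - 4)*(d - 1)*(d + 4)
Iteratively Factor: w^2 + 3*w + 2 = (w + 1)*(w + 2)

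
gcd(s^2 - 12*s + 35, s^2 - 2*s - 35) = s - 7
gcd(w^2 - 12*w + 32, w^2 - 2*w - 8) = w - 4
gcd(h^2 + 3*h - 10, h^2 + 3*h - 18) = 1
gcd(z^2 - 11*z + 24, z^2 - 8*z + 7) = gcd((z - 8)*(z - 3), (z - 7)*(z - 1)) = 1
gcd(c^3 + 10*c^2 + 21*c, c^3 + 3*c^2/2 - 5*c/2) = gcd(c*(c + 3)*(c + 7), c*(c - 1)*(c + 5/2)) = c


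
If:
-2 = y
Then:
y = -2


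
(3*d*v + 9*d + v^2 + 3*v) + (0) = 3*d*v + 9*d + v^2 + 3*v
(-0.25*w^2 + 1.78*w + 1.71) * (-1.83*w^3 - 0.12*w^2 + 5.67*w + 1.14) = 0.4575*w^5 - 3.2274*w^4 - 4.7604*w^3 + 9.6024*w^2 + 11.7249*w + 1.9494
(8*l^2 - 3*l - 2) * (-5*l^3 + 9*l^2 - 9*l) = -40*l^5 + 87*l^4 - 89*l^3 + 9*l^2 + 18*l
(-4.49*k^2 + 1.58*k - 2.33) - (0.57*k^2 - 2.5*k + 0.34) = -5.06*k^2 + 4.08*k - 2.67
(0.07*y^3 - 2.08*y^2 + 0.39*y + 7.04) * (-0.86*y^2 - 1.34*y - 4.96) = -0.0602*y^5 + 1.695*y^4 + 2.1046*y^3 + 3.7398*y^2 - 11.368*y - 34.9184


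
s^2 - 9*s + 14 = (s - 7)*(s - 2)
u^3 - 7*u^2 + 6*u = u*(u - 6)*(u - 1)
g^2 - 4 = (g - 2)*(g + 2)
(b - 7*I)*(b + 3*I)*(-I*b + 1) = -I*b^3 - 3*b^2 - 25*I*b + 21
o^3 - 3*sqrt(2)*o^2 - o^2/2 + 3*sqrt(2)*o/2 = o*(o - 1/2)*(o - 3*sqrt(2))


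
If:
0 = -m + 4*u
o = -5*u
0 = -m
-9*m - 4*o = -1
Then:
No Solution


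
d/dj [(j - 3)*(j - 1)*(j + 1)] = 3*j^2 - 6*j - 1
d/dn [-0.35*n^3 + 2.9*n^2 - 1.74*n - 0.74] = -1.05*n^2 + 5.8*n - 1.74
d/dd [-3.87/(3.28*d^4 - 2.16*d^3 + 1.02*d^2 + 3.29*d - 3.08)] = (50.7744*d^3 - 25.0776*d^2 + 7.8948*d + 12.7323)/(3.28*d^4 - 2.16*d^3 + 1.02*d^2 + 3.29*d - 3.08)^2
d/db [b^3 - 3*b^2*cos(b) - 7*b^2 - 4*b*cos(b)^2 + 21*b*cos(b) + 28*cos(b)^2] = 3*b^2*sin(b) + 3*b^2 - 21*b*sin(b) + 4*b*sin(2*b) - 6*b*cos(b) - 14*b - 28*sin(2*b) - 4*cos(b)^2 + 21*cos(b)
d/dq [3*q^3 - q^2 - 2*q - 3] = 9*q^2 - 2*q - 2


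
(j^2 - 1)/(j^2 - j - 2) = (j - 1)/(j - 2)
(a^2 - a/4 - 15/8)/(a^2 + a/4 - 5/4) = (a - 3/2)/(a - 1)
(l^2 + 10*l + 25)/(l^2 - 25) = (l + 5)/(l - 5)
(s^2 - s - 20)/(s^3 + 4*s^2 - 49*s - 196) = (s - 5)/(s^2 - 49)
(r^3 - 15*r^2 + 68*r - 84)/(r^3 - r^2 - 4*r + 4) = (r^2 - 13*r + 42)/(r^2 + r - 2)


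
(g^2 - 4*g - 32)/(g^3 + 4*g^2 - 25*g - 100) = (g - 8)/(g^2 - 25)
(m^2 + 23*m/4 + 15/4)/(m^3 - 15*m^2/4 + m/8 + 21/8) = 2*(m + 5)/(2*m^2 - 9*m + 7)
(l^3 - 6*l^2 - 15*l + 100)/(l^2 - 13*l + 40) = (l^2 - l - 20)/(l - 8)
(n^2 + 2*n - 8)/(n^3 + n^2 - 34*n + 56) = (n + 4)/(n^2 + 3*n - 28)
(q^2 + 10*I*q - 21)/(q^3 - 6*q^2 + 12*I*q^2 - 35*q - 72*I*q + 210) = (q + 3*I)/(q^2 + q*(-6 + 5*I) - 30*I)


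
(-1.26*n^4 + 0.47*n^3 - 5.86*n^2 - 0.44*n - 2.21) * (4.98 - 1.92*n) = 2.4192*n^5 - 7.1772*n^4 + 13.5918*n^3 - 28.338*n^2 + 2.052*n - 11.0058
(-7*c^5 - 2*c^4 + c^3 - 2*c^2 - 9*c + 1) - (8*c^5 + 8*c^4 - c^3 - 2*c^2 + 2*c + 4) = -15*c^5 - 10*c^4 + 2*c^3 - 11*c - 3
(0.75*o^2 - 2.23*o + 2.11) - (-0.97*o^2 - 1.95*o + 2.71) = 1.72*o^2 - 0.28*o - 0.6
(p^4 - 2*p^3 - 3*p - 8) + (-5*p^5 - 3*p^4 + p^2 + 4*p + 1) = -5*p^5 - 2*p^4 - 2*p^3 + p^2 + p - 7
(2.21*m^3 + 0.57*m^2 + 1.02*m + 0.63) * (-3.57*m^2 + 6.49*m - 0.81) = -7.8897*m^5 + 12.308*m^4 - 1.7322*m^3 + 3.909*m^2 + 3.2625*m - 0.5103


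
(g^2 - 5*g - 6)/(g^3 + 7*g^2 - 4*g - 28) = (g^2 - 5*g - 6)/(g^3 + 7*g^2 - 4*g - 28)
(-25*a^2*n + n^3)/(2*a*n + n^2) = (-25*a^2 + n^2)/(2*a + n)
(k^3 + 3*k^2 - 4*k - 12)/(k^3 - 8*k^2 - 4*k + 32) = (k + 3)/(k - 8)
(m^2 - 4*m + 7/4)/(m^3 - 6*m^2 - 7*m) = (-m^2 + 4*m - 7/4)/(m*(-m^2 + 6*m + 7))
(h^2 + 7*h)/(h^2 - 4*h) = (h + 7)/(h - 4)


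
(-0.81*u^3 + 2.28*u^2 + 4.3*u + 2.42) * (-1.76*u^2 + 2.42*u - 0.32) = 1.4256*u^5 - 5.973*u^4 - 1.7912*u^3 + 5.4172*u^2 + 4.4804*u - 0.7744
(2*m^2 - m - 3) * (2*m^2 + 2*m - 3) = 4*m^4 + 2*m^3 - 14*m^2 - 3*m + 9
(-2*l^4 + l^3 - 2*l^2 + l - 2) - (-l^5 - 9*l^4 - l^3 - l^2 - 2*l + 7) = l^5 + 7*l^4 + 2*l^3 - l^2 + 3*l - 9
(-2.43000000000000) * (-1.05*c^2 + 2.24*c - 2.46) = 2.5515*c^2 - 5.4432*c + 5.9778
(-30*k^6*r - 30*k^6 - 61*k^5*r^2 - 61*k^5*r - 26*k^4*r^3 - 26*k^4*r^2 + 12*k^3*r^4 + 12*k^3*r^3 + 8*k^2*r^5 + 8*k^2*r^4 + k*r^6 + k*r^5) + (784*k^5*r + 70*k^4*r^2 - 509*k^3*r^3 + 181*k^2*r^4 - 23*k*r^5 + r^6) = -30*k^6*r - 30*k^6 - 61*k^5*r^2 + 723*k^5*r - 26*k^4*r^3 + 44*k^4*r^2 + 12*k^3*r^4 - 497*k^3*r^3 + 8*k^2*r^5 + 189*k^2*r^4 + k*r^6 - 22*k*r^5 + r^6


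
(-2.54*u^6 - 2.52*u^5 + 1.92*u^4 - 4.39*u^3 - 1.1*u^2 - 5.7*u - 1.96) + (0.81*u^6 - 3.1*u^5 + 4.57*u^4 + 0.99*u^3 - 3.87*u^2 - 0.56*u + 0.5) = -1.73*u^6 - 5.62*u^5 + 6.49*u^4 - 3.4*u^3 - 4.97*u^2 - 6.26*u - 1.46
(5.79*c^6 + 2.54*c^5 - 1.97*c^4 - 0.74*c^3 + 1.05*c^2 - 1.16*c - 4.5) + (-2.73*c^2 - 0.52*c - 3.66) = 5.79*c^6 + 2.54*c^5 - 1.97*c^4 - 0.74*c^3 - 1.68*c^2 - 1.68*c - 8.16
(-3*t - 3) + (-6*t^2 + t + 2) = -6*t^2 - 2*t - 1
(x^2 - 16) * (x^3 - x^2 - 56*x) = x^5 - x^4 - 72*x^3 + 16*x^2 + 896*x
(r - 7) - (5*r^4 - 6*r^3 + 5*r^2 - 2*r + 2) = -5*r^4 + 6*r^3 - 5*r^2 + 3*r - 9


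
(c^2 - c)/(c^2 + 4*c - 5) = c/(c + 5)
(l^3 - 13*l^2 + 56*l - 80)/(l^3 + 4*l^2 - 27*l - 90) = (l^2 - 8*l + 16)/(l^2 + 9*l + 18)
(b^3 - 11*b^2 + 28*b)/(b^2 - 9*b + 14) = b*(b - 4)/(b - 2)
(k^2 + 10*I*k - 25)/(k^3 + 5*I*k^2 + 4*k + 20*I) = (k + 5*I)/(k^2 + 4)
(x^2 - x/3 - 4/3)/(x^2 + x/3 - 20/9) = 3*(x + 1)/(3*x + 5)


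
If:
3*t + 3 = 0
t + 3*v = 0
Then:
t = -1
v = 1/3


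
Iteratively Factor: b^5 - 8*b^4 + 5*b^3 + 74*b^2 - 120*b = (b)*(b^4 - 8*b^3 + 5*b^2 + 74*b - 120) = b*(b - 2)*(b^3 - 6*b^2 - 7*b + 60) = b*(b - 2)*(b + 3)*(b^2 - 9*b + 20) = b*(b - 5)*(b - 2)*(b + 3)*(b - 4)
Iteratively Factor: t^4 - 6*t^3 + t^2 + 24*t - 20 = (t - 5)*(t^3 - t^2 - 4*t + 4) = (t - 5)*(t + 2)*(t^2 - 3*t + 2) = (t - 5)*(t - 1)*(t + 2)*(t - 2)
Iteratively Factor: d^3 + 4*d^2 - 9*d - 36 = (d + 3)*(d^2 + d - 12) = (d + 3)*(d + 4)*(d - 3)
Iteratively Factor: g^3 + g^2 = (g + 1)*(g^2) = g*(g + 1)*(g)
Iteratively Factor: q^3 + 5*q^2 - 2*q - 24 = (q - 2)*(q^2 + 7*q + 12) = (q - 2)*(q + 3)*(q + 4)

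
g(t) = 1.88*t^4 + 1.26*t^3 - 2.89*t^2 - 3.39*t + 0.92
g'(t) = 7.52*t^3 + 3.78*t^2 - 5.78*t - 3.39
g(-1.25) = 2.77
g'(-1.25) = -4.95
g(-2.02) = 16.89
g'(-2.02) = -38.27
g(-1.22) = 2.63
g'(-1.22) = -4.37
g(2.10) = 29.29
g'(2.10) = 70.78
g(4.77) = 1029.01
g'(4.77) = 871.20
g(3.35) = 241.28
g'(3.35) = 302.39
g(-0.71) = 1.90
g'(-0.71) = -0.07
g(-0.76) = 1.90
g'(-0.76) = -0.11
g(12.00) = 40705.04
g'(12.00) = 13466.13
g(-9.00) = 11213.48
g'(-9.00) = -5127.27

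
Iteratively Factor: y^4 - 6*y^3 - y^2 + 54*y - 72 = (y - 2)*(y^3 - 4*y^2 - 9*y + 36) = (y - 2)*(y + 3)*(y^2 - 7*y + 12) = (y - 4)*(y - 2)*(y + 3)*(y - 3)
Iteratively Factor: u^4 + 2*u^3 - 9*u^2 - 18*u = (u + 2)*(u^3 - 9*u) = (u - 3)*(u + 2)*(u^2 + 3*u) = (u - 3)*(u + 2)*(u + 3)*(u)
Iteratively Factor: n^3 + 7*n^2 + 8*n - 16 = (n - 1)*(n^2 + 8*n + 16) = (n - 1)*(n + 4)*(n + 4)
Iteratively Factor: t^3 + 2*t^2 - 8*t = (t - 2)*(t^2 + 4*t) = t*(t - 2)*(t + 4)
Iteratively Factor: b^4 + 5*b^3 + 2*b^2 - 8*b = (b - 1)*(b^3 + 6*b^2 + 8*b) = (b - 1)*(b + 2)*(b^2 + 4*b) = b*(b - 1)*(b + 2)*(b + 4)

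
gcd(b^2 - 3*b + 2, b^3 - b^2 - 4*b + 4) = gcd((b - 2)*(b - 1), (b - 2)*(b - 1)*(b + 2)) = b^2 - 3*b + 2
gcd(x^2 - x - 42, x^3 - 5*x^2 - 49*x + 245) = x - 7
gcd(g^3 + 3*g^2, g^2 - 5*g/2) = g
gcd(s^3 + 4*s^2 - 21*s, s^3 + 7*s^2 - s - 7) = s + 7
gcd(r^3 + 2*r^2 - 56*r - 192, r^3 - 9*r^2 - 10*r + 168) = r + 4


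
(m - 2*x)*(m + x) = m^2 - m*x - 2*x^2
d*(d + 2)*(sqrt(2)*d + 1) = sqrt(2)*d^3 + d^2 + 2*sqrt(2)*d^2 + 2*d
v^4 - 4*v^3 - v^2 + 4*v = v*(v - 4)*(v - 1)*(v + 1)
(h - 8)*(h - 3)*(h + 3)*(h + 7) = h^4 - h^3 - 65*h^2 + 9*h + 504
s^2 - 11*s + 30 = (s - 6)*(s - 5)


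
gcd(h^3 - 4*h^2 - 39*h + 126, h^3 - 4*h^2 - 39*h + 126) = h^3 - 4*h^2 - 39*h + 126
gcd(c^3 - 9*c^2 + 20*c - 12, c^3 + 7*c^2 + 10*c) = 1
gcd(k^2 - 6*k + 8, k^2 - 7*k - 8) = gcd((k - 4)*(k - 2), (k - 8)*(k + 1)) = 1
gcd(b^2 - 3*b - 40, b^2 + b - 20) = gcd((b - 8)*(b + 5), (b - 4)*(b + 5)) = b + 5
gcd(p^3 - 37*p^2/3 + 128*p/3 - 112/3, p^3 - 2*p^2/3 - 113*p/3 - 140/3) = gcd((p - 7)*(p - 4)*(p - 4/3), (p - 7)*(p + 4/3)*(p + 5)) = p - 7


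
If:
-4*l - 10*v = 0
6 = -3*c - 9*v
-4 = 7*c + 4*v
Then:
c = -4/17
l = 25/17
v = -10/17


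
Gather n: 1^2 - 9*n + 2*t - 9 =-9*n + 2*t - 8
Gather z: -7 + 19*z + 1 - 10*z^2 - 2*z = -10*z^2 + 17*z - 6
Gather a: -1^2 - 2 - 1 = -4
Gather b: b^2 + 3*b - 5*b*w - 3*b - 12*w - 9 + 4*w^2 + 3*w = b^2 - 5*b*w + 4*w^2 - 9*w - 9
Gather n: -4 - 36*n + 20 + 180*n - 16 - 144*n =0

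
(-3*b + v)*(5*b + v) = -15*b^2 + 2*b*v + v^2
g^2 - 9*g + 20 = (g - 5)*(g - 4)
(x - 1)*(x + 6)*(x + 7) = x^3 + 12*x^2 + 29*x - 42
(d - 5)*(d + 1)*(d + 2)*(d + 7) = d^4 + 5*d^3 - 27*d^2 - 101*d - 70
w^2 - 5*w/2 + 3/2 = (w - 3/2)*(w - 1)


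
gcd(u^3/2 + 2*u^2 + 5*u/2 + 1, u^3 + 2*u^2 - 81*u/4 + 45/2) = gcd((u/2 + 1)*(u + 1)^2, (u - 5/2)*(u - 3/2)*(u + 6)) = 1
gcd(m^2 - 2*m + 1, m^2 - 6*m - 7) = 1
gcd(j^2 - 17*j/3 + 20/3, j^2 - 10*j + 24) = j - 4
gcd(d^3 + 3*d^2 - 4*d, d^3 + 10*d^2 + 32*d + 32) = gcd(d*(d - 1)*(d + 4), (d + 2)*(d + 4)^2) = d + 4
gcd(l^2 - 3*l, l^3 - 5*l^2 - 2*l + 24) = l - 3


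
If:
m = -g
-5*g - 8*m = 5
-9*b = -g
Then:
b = 5/27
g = 5/3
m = -5/3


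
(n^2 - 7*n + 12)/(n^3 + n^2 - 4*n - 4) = (n^2 - 7*n + 12)/(n^3 + n^2 - 4*n - 4)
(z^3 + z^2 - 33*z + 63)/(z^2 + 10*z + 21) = (z^2 - 6*z + 9)/(z + 3)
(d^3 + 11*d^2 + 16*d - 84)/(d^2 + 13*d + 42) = d - 2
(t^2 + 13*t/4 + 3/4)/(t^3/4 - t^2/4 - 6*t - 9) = (4*t + 1)/(t^2 - 4*t - 12)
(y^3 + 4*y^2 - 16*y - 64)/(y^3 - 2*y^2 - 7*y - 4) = (y^2 + 8*y + 16)/(y^2 + 2*y + 1)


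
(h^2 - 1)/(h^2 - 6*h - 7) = (h - 1)/(h - 7)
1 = 1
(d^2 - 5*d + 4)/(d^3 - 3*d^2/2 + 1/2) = 2*(d - 4)/(2*d^2 - d - 1)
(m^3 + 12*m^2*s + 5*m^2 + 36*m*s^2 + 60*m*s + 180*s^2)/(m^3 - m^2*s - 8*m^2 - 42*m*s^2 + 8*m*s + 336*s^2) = (-m^2 - 6*m*s - 5*m - 30*s)/(-m^2 + 7*m*s + 8*m - 56*s)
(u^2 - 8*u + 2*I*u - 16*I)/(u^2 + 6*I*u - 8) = (u - 8)/(u + 4*I)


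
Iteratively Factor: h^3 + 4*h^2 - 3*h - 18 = (h - 2)*(h^2 + 6*h + 9) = (h - 2)*(h + 3)*(h + 3)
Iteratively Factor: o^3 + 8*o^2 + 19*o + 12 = (o + 1)*(o^2 + 7*o + 12) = (o + 1)*(o + 3)*(o + 4)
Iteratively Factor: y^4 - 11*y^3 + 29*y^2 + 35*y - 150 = (y - 3)*(y^3 - 8*y^2 + 5*y + 50) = (y - 5)*(y - 3)*(y^2 - 3*y - 10) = (y - 5)^2*(y - 3)*(y + 2)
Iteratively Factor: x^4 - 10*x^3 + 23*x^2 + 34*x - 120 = (x + 2)*(x^3 - 12*x^2 + 47*x - 60) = (x - 5)*(x + 2)*(x^2 - 7*x + 12) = (x - 5)*(x - 3)*(x + 2)*(x - 4)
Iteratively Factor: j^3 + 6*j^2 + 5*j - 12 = (j + 4)*(j^2 + 2*j - 3) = (j + 3)*(j + 4)*(j - 1)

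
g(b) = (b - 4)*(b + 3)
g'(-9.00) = -19.00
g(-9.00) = 78.00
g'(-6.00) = -13.00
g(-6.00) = 30.00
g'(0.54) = 0.08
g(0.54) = -12.25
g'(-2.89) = -6.78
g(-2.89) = -0.76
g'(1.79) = 2.58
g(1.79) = -10.59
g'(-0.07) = -1.14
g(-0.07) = -11.93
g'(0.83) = 0.66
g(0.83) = -12.14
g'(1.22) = 1.44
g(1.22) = -11.73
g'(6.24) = 11.48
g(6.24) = 20.70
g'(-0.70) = -2.40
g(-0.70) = -10.81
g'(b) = 2*b - 1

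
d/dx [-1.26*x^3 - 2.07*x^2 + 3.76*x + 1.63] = -3.78*x^2 - 4.14*x + 3.76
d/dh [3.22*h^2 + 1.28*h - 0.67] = 6.44*h + 1.28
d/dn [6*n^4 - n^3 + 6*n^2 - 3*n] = 24*n^3 - 3*n^2 + 12*n - 3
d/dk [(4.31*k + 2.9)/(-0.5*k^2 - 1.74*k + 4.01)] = (2.155*k^2 + 2.9*k + 22.3291)/(0.25*k^4 + 1.74*k^3 - 0.9824*k^2 - 13.9548*k + 16.0801)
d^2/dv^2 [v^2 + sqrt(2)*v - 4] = 2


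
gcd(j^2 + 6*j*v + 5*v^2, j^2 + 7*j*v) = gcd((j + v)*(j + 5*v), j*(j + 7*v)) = 1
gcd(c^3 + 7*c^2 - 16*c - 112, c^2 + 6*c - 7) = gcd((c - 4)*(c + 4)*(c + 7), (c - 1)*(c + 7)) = c + 7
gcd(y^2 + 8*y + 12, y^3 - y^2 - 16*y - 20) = y + 2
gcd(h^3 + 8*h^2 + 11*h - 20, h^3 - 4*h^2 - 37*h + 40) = h^2 + 4*h - 5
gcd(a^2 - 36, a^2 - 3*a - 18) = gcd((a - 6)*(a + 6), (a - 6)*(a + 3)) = a - 6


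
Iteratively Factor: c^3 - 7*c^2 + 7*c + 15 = (c - 5)*(c^2 - 2*c - 3) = (c - 5)*(c + 1)*(c - 3)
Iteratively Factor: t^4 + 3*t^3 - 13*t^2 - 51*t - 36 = (t - 4)*(t^3 + 7*t^2 + 15*t + 9) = (t - 4)*(t + 1)*(t^2 + 6*t + 9) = (t - 4)*(t + 1)*(t + 3)*(t + 3)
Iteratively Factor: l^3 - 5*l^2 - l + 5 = (l - 1)*(l^2 - 4*l - 5) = (l - 1)*(l + 1)*(l - 5)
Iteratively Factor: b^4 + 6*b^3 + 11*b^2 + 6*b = (b + 3)*(b^3 + 3*b^2 + 2*b) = (b + 1)*(b + 3)*(b^2 + 2*b) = b*(b + 1)*(b + 3)*(b + 2)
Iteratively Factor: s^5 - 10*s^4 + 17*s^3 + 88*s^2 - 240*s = (s + 3)*(s^4 - 13*s^3 + 56*s^2 - 80*s) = s*(s + 3)*(s^3 - 13*s^2 + 56*s - 80) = s*(s - 4)*(s + 3)*(s^2 - 9*s + 20) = s*(s - 4)^2*(s + 3)*(s - 5)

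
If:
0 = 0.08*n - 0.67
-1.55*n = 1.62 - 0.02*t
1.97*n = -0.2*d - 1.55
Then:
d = -90.24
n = 8.38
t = 730.06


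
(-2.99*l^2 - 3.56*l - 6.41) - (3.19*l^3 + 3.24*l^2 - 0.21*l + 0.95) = -3.19*l^3 - 6.23*l^2 - 3.35*l - 7.36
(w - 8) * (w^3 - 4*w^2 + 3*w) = w^4 - 12*w^3 + 35*w^2 - 24*w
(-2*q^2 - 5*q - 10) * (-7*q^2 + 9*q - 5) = 14*q^4 + 17*q^3 + 35*q^2 - 65*q + 50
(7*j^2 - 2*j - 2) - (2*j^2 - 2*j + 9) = 5*j^2 - 11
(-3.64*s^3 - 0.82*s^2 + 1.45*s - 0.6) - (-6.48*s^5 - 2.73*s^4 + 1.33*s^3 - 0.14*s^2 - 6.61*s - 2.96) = 6.48*s^5 + 2.73*s^4 - 4.97*s^3 - 0.68*s^2 + 8.06*s + 2.36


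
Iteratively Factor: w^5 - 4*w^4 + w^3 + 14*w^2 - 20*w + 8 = (w - 1)*(w^4 - 3*w^3 - 2*w^2 + 12*w - 8) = (w - 1)*(w + 2)*(w^3 - 5*w^2 + 8*w - 4) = (w - 2)*(w - 1)*(w + 2)*(w^2 - 3*w + 2) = (w - 2)*(w - 1)^2*(w + 2)*(w - 2)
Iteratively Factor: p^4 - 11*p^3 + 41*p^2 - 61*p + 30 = (p - 5)*(p^3 - 6*p^2 + 11*p - 6) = (p - 5)*(p - 3)*(p^2 - 3*p + 2) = (p - 5)*(p - 3)*(p - 2)*(p - 1)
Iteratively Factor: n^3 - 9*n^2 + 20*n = (n - 4)*(n^2 - 5*n) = n*(n - 4)*(n - 5)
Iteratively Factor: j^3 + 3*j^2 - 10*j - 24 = (j - 3)*(j^2 + 6*j + 8) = (j - 3)*(j + 4)*(j + 2)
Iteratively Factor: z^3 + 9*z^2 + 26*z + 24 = (z + 3)*(z^2 + 6*z + 8) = (z + 3)*(z + 4)*(z + 2)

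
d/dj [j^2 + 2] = 2*j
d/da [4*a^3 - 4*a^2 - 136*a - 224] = 12*a^2 - 8*a - 136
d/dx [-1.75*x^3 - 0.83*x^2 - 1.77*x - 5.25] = -5.25*x^2 - 1.66*x - 1.77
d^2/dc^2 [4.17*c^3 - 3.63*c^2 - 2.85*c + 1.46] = 25.02*c - 7.26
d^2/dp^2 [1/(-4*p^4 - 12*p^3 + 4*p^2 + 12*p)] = (p*(6*p^2 + 9*p - 1)*(p^3 + 3*p^2 - p - 3) - (4*p^3 + 9*p^2 - 2*p - 3)^2)/(2*p^3*(p^3 + 3*p^2 - p - 3)^3)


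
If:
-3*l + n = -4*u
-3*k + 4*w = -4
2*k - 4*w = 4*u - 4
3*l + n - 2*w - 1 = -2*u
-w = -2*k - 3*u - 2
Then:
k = -18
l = -5/2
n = -67/2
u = 13/2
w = -29/2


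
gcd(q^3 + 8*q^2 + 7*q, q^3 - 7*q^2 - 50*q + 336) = q + 7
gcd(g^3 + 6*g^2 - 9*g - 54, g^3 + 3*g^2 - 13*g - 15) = g - 3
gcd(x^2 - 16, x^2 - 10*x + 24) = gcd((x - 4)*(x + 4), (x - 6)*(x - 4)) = x - 4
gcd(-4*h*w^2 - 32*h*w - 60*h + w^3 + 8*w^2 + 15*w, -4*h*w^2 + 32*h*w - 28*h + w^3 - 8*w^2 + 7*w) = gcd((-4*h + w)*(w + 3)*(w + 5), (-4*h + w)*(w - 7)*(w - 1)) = -4*h + w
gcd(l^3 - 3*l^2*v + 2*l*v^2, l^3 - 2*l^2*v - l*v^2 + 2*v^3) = l^2 - 3*l*v + 2*v^2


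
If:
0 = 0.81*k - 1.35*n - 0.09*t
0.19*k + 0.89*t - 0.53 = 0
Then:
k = 2.78947368421053 - 4.68421052631579*t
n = 1.67368421052632 - 2.87719298245614*t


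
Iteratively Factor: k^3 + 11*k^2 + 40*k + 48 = (k + 4)*(k^2 + 7*k + 12) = (k + 4)^2*(k + 3)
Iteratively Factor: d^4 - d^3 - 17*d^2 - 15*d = (d + 3)*(d^3 - 4*d^2 - 5*d) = d*(d + 3)*(d^2 - 4*d - 5) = d*(d + 1)*(d + 3)*(d - 5)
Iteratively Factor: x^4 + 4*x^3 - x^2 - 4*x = (x + 1)*(x^3 + 3*x^2 - 4*x) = x*(x + 1)*(x^2 + 3*x - 4) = x*(x - 1)*(x + 1)*(x + 4)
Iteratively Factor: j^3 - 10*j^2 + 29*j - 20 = (j - 1)*(j^2 - 9*j + 20) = (j - 5)*(j - 1)*(j - 4)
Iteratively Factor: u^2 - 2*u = (u)*(u - 2)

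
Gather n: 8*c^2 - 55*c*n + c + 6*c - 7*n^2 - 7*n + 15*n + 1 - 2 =8*c^2 + 7*c - 7*n^2 + n*(8 - 55*c) - 1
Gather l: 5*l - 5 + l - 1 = 6*l - 6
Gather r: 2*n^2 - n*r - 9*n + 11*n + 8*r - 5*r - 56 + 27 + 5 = 2*n^2 + 2*n + r*(3 - n) - 24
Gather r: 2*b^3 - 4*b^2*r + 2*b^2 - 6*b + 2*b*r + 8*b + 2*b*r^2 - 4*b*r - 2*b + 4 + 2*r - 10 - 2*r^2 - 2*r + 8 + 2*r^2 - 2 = 2*b^3 + 2*b^2 + 2*b*r^2 + r*(-4*b^2 - 2*b)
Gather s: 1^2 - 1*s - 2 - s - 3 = -2*s - 4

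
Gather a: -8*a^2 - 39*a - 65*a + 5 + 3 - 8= -8*a^2 - 104*a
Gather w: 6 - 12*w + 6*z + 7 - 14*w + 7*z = -26*w + 13*z + 13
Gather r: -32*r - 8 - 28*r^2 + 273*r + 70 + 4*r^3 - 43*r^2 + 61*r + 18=4*r^3 - 71*r^2 + 302*r + 80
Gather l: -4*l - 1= -4*l - 1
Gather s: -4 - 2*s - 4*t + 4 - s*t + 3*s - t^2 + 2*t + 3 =s*(1 - t) - t^2 - 2*t + 3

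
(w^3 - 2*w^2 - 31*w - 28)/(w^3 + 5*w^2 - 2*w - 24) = (w^2 - 6*w - 7)/(w^2 + w - 6)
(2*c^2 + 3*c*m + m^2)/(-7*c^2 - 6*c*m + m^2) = (-2*c - m)/(7*c - m)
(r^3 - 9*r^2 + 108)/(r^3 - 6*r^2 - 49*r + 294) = (r^2 - 3*r - 18)/(r^2 - 49)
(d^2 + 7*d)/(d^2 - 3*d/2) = 2*(d + 7)/(2*d - 3)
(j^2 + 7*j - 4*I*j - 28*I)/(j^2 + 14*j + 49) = (j - 4*I)/(j + 7)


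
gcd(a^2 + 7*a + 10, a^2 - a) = 1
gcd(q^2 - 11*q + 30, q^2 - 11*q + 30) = q^2 - 11*q + 30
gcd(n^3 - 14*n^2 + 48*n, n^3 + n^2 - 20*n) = n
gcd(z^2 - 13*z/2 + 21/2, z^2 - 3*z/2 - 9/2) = z - 3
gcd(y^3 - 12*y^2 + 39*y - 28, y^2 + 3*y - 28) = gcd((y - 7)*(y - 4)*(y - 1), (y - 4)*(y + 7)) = y - 4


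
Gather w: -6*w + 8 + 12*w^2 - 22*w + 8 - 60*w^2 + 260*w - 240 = -48*w^2 + 232*w - 224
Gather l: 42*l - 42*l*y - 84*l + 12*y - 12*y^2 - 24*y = l*(-42*y - 42) - 12*y^2 - 12*y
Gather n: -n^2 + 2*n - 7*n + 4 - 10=-n^2 - 5*n - 6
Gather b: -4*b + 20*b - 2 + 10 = 16*b + 8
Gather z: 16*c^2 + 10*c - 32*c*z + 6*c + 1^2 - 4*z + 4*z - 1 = 16*c^2 - 32*c*z + 16*c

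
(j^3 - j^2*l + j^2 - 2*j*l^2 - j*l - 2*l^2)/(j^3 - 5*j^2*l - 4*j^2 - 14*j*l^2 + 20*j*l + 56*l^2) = (j^3 - j^2*l + j^2 - 2*j*l^2 - j*l - 2*l^2)/(j^3 - 5*j^2*l - 4*j^2 - 14*j*l^2 + 20*j*l + 56*l^2)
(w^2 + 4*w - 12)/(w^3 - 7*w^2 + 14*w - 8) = (w + 6)/(w^2 - 5*w + 4)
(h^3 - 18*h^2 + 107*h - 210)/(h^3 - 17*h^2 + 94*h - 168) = (h - 5)/(h - 4)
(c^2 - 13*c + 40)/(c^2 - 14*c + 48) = (c - 5)/(c - 6)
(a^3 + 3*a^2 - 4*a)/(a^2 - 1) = a*(a + 4)/(a + 1)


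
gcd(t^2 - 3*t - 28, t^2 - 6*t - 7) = t - 7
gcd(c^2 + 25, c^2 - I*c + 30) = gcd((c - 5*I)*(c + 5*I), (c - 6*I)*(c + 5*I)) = c + 5*I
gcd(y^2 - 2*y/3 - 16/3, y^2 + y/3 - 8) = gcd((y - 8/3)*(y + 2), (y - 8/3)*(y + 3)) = y - 8/3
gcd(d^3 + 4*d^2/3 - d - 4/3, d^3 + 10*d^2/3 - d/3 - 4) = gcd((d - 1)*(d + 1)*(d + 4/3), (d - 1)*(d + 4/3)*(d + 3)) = d^2 + d/3 - 4/3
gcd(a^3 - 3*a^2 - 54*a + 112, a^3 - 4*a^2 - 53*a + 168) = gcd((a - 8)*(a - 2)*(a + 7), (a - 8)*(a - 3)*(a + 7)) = a^2 - a - 56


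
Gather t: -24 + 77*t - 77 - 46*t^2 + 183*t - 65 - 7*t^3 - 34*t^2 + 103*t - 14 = -7*t^3 - 80*t^2 + 363*t - 180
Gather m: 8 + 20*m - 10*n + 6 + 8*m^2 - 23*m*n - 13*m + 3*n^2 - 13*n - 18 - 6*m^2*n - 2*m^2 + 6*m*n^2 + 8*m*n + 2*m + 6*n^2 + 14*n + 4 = m^2*(6 - 6*n) + m*(6*n^2 - 15*n + 9) + 9*n^2 - 9*n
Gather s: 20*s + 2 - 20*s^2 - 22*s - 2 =-20*s^2 - 2*s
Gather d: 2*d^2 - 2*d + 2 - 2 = 2*d^2 - 2*d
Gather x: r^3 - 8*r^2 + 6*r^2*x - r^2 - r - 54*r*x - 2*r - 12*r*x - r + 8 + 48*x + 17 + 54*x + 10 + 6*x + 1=r^3 - 9*r^2 - 4*r + x*(6*r^2 - 66*r + 108) + 36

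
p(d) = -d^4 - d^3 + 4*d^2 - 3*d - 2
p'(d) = -4*d^3 - 3*d^2 + 8*d - 3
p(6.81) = -2303.49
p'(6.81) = -1350.93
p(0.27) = -2.54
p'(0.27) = -1.14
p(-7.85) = -3045.56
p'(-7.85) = 1684.28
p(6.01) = -1397.29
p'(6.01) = -931.61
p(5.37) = -889.18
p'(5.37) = -665.97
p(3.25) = -115.39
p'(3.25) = -146.00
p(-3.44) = -43.67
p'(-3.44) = 96.81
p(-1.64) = 10.86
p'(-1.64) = -6.55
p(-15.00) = -46307.00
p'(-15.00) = 12702.00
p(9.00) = -6995.00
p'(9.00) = -3090.00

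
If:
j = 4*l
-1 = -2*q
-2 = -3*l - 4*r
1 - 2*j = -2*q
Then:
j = 1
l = 1/4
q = 1/2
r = 5/16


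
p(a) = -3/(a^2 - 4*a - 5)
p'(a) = -3*(4 - 2*a)/(a^2 - 4*a - 5)^2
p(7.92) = -0.12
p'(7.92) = 0.05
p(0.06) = 0.57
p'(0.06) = -0.42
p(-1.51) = -0.90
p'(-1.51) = -1.91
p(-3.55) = -0.14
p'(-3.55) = -0.07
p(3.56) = 0.46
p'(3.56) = 0.22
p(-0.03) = 0.61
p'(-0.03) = -0.51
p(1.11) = 0.37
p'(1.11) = -0.08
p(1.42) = 0.35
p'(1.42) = -0.05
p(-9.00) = -0.03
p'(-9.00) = -0.00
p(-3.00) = -0.19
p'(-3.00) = -0.12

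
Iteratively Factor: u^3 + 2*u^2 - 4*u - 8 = (u - 2)*(u^2 + 4*u + 4) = (u - 2)*(u + 2)*(u + 2)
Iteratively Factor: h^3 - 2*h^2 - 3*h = (h - 3)*(h^2 + h) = h*(h - 3)*(h + 1)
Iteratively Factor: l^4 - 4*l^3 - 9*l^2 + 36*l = (l)*(l^3 - 4*l^2 - 9*l + 36) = l*(l + 3)*(l^2 - 7*l + 12) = l*(l - 4)*(l + 3)*(l - 3)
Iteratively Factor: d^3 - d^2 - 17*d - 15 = (d - 5)*(d^2 + 4*d + 3) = (d - 5)*(d + 3)*(d + 1)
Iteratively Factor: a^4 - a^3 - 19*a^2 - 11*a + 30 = (a - 5)*(a^3 + 4*a^2 + a - 6) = (a - 5)*(a + 2)*(a^2 + 2*a - 3) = (a - 5)*(a - 1)*(a + 2)*(a + 3)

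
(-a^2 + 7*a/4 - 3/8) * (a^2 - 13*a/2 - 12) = -a^4 + 33*a^3/4 + a^2/4 - 297*a/16 + 9/2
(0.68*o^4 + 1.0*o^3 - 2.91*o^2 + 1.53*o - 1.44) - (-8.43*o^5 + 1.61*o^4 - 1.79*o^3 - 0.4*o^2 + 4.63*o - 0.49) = 8.43*o^5 - 0.93*o^4 + 2.79*o^3 - 2.51*o^2 - 3.1*o - 0.95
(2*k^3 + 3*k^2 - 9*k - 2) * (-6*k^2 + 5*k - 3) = -12*k^5 - 8*k^4 + 63*k^3 - 42*k^2 + 17*k + 6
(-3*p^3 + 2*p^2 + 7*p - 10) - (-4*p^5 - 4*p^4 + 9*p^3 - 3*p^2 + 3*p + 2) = 4*p^5 + 4*p^4 - 12*p^3 + 5*p^2 + 4*p - 12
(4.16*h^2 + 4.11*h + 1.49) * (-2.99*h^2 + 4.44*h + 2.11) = -12.4384*h^4 + 6.1815*h^3 + 22.5709*h^2 + 15.2877*h + 3.1439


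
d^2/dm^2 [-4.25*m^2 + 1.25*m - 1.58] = -8.50000000000000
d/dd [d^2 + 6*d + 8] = 2*d + 6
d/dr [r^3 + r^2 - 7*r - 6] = 3*r^2 + 2*r - 7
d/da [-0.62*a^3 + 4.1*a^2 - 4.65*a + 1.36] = -1.86*a^2 + 8.2*a - 4.65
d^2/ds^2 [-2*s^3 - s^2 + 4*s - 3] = -12*s - 2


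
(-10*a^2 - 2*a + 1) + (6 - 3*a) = -10*a^2 - 5*a + 7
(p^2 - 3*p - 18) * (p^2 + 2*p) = p^4 - p^3 - 24*p^2 - 36*p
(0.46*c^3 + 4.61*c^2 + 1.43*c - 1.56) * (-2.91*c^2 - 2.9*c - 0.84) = -1.3386*c^5 - 14.7491*c^4 - 17.9167*c^3 - 3.4798*c^2 + 3.3228*c + 1.3104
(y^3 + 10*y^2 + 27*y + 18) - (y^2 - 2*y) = y^3 + 9*y^2 + 29*y + 18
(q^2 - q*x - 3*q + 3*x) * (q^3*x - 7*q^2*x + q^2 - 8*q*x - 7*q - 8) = q^5*x - q^4*x^2 - 10*q^4*x + q^4 + 10*q^3*x^2 + 12*q^3*x - 10*q^3 - 13*q^2*x^2 + 34*q^2*x + 13*q^2 - 24*q*x^2 - 13*q*x + 24*q - 24*x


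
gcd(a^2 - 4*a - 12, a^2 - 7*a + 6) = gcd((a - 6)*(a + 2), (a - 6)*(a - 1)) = a - 6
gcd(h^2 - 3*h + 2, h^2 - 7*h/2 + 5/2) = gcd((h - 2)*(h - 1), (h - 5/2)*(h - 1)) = h - 1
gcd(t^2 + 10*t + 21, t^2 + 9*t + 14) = t + 7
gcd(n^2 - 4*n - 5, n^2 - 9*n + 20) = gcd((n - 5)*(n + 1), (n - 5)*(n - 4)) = n - 5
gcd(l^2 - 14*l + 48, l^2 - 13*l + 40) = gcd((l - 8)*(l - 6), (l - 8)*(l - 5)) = l - 8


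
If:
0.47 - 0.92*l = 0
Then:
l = 0.51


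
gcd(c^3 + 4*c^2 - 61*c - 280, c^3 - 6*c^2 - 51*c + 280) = c^2 - c - 56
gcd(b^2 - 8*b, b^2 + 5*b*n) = b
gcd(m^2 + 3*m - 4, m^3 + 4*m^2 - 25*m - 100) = m + 4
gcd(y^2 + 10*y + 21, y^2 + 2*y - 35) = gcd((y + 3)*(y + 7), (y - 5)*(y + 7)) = y + 7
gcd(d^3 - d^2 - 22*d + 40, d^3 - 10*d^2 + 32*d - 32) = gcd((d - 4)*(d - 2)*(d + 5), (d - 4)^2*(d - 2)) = d^2 - 6*d + 8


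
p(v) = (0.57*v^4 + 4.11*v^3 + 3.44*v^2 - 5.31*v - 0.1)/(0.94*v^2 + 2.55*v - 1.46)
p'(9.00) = 13.60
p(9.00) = 71.36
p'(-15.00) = -15.51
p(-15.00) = 92.20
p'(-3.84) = -17.87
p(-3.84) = -14.48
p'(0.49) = 20527.37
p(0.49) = -89.48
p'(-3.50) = -73.71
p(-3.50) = -26.60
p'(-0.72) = 1.06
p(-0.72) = -1.47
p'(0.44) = 192.18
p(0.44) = 8.97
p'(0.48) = 12493.39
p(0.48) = 70.61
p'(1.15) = 4.67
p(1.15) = 2.06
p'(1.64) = 4.73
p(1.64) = 4.32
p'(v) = (-1.88*v - 2.55)*(0.57*v^4 + 4.11*v^3 + 3.44*v^2 - 5.31*v - 0.1)/(0.94*v^2 + 2.55*v - 1.46)^2 + (2.28*v^3 + 12.33*v^2 + 6.88*v - 5.31)/(0.94*v^2 + 2.55*v - 1.46)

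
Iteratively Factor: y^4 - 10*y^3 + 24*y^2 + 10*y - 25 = (y - 5)*(y^3 - 5*y^2 - y + 5) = (y - 5)^2*(y^2 - 1) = (y - 5)^2*(y + 1)*(y - 1)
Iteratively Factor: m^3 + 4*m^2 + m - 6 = (m + 3)*(m^2 + m - 2) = (m - 1)*(m + 3)*(m + 2)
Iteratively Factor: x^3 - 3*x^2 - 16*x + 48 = (x - 4)*(x^2 + x - 12) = (x - 4)*(x + 4)*(x - 3)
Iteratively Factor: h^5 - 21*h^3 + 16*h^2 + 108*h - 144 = (h + 4)*(h^4 - 4*h^3 - 5*h^2 + 36*h - 36) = (h + 3)*(h + 4)*(h^3 - 7*h^2 + 16*h - 12) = (h - 2)*(h + 3)*(h + 4)*(h^2 - 5*h + 6) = (h - 3)*(h - 2)*(h + 3)*(h + 4)*(h - 2)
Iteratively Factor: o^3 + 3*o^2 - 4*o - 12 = (o + 3)*(o^2 - 4) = (o - 2)*(o + 3)*(o + 2)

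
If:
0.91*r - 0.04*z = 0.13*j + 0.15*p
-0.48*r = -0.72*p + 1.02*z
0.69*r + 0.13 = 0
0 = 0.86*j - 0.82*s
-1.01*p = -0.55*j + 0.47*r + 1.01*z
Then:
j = -0.94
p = -0.30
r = -0.19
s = -0.98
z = -0.12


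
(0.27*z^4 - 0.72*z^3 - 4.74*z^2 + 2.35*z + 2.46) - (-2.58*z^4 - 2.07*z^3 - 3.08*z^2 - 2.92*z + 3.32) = 2.85*z^4 + 1.35*z^3 - 1.66*z^2 + 5.27*z - 0.86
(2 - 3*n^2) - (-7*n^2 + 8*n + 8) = 4*n^2 - 8*n - 6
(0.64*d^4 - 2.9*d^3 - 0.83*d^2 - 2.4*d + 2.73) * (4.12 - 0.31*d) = -0.1984*d^5 + 3.5358*d^4 - 11.6907*d^3 - 2.6756*d^2 - 10.7343*d + 11.2476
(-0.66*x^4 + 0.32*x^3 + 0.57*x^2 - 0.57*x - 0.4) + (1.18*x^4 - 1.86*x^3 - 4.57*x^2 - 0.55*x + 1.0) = 0.52*x^4 - 1.54*x^3 - 4.0*x^2 - 1.12*x + 0.6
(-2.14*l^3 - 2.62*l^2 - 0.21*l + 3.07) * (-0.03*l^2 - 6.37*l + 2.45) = 0.0642*l^5 + 13.7104*l^4 + 11.4527*l^3 - 5.1734*l^2 - 20.0704*l + 7.5215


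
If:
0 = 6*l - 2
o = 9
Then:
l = 1/3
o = 9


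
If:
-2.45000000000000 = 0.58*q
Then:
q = -4.22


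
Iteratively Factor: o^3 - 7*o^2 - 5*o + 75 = (o - 5)*(o^2 - 2*o - 15) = (o - 5)*(o + 3)*(o - 5)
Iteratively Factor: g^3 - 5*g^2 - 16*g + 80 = (g - 5)*(g^2 - 16) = (g - 5)*(g + 4)*(g - 4)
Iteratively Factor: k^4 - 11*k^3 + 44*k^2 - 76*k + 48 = (k - 2)*(k^3 - 9*k^2 + 26*k - 24) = (k - 2)^2*(k^2 - 7*k + 12) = (k - 3)*(k - 2)^2*(k - 4)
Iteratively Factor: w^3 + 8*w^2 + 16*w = (w)*(w^2 + 8*w + 16) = w*(w + 4)*(w + 4)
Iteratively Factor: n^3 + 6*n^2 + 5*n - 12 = (n + 3)*(n^2 + 3*n - 4) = (n - 1)*(n + 3)*(n + 4)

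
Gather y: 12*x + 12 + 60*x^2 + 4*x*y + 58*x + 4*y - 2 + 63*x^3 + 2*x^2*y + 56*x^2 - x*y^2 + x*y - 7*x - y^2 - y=63*x^3 + 116*x^2 + 63*x + y^2*(-x - 1) + y*(2*x^2 + 5*x + 3) + 10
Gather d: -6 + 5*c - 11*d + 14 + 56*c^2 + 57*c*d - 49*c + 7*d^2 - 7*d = 56*c^2 - 44*c + 7*d^2 + d*(57*c - 18) + 8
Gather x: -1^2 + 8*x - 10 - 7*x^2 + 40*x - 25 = -7*x^2 + 48*x - 36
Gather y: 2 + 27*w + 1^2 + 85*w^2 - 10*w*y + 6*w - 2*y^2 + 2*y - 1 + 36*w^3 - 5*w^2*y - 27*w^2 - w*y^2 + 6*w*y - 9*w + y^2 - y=36*w^3 + 58*w^2 + 24*w + y^2*(-w - 1) + y*(-5*w^2 - 4*w + 1) + 2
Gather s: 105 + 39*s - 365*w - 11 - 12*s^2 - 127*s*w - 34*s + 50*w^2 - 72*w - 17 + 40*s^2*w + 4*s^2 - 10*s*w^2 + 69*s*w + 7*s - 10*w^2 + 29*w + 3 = s^2*(40*w - 8) + s*(-10*w^2 - 58*w + 12) + 40*w^2 - 408*w + 80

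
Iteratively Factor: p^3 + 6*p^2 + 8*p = (p + 4)*(p^2 + 2*p) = p*(p + 4)*(p + 2)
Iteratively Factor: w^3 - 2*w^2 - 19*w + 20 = (w + 4)*(w^2 - 6*w + 5) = (w - 5)*(w + 4)*(w - 1)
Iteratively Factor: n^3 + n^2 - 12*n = (n - 3)*(n^2 + 4*n) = (n - 3)*(n + 4)*(n)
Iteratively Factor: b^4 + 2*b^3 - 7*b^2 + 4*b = (b + 4)*(b^3 - 2*b^2 + b) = b*(b + 4)*(b^2 - 2*b + 1) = b*(b - 1)*(b + 4)*(b - 1)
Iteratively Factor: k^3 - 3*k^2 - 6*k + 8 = (k + 2)*(k^2 - 5*k + 4) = (k - 4)*(k + 2)*(k - 1)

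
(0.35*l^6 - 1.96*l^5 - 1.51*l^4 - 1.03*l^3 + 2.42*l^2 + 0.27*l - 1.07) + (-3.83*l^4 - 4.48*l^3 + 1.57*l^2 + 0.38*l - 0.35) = 0.35*l^6 - 1.96*l^5 - 5.34*l^4 - 5.51*l^3 + 3.99*l^2 + 0.65*l - 1.42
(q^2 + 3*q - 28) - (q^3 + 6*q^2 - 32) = -q^3 - 5*q^2 + 3*q + 4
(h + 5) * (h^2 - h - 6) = h^3 + 4*h^2 - 11*h - 30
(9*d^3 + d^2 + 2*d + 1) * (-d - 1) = -9*d^4 - 10*d^3 - 3*d^2 - 3*d - 1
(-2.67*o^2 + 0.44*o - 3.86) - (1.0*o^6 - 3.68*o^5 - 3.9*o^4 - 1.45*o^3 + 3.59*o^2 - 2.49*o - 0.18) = -1.0*o^6 + 3.68*o^5 + 3.9*o^4 + 1.45*o^3 - 6.26*o^2 + 2.93*o - 3.68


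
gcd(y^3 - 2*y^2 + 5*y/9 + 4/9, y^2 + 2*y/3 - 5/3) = y - 1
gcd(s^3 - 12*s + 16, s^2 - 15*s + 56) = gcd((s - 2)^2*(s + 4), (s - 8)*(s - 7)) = 1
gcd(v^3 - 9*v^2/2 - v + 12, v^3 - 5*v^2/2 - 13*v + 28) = v^2 - 6*v + 8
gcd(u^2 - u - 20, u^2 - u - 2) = 1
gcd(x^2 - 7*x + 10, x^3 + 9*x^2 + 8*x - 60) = x - 2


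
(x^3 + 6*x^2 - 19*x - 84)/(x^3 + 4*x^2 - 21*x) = (x^2 - x - 12)/(x*(x - 3))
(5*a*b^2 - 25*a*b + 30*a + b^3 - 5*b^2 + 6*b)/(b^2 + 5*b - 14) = (5*a*b - 15*a + b^2 - 3*b)/(b + 7)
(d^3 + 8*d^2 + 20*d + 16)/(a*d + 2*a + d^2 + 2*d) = (d^2 + 6*d + 8)/(a + d)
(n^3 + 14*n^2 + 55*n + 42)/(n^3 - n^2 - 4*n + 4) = (n^3 + 14*n^2 + 55*n + 42)/(n^3 - n^2 - 4*n + 4)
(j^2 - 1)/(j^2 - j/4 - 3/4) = 4*(j + 1)/(4*j + 3)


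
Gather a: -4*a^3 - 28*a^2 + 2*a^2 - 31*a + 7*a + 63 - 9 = -4*a^3 - 26*a^2 - 24*a + 54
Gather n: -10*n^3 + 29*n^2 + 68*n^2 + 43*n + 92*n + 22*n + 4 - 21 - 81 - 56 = -10*n^3 + 97*n^2 + 157*n - 154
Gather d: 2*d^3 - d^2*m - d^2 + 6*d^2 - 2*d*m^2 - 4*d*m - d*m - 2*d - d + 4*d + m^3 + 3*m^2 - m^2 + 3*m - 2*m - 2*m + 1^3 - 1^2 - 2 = 2*d^3 + d^2*(5 - m) + d*(-2*m^2 - 5*m + 1) + m^3 + 2*m^2 - m - 2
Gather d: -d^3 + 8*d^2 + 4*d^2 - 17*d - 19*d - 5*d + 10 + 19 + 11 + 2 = -d^3 + 12*d^2 - 41*d + 42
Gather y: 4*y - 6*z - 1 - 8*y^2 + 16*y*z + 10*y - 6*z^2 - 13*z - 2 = -8*y^2 + y*(16*z + 14) - 6*z^2 - 19*z - 3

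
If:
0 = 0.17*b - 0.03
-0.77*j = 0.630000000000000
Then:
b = 0.18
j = -0.82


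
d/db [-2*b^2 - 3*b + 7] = -4*b - 3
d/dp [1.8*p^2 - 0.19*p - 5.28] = 3.6*p - 0.19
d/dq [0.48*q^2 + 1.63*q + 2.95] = 0.96*q + 1.63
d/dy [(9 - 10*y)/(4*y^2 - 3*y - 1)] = (40*y^2 - 72*y + 37)/(16*y^4 - 24*y^3 + y^2 + 6*y + 1)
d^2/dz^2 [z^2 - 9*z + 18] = 2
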